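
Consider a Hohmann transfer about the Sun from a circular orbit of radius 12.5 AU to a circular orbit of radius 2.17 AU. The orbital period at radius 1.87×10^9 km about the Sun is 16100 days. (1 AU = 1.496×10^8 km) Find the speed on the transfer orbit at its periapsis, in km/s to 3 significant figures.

From Kepler's third law T² = 4π²r³/μ at r = 1.87×10^9 km, T = 16100 days = 16100 × 86400 s = 1.39104×10^9 s: μ = 4π²r³/T² = 1.33415×10^11 km³/s².
In km: r₁ = 12.5 × 1.496×10^8 = 1.870×10^9 km; r₂ = 2.17 × 1.496×10^8 = 3.24632×10^8 km.
Semi-major axis of the transfer orbit: a_t = (1.870×10^9 + 3.24632×10^8)/2 = 1.097316×10^9 km.
The periapsis of the transfer ellipse is at r = 3.24632×10^8 km.
From the vis-viva equation, v = √[μ(2/r − 1/a_t)] = 26.46 km/s.

v = 26.5 km/s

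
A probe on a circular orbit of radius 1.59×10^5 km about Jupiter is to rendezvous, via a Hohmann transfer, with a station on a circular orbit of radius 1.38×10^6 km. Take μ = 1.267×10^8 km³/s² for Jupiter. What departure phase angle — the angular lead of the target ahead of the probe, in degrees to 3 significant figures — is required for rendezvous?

The Hohmann ellipse has a_t = (r₁ + r₂)/2 = 7.695×10^5 km.
Transfer time t = π√(a_t³/μ) = 1.884×10^5 s.
Target angular speed ω₂ = √(μ/r₂³) = 6.943×10^-6 rad/s.
Angle swept by the target during transfer: ω₂·t = 1.3081 rad = 74.95°.
Arrival is 180° from departure on the ellipse, so φ = 180° − 74.95° = 105°.

φ = 105°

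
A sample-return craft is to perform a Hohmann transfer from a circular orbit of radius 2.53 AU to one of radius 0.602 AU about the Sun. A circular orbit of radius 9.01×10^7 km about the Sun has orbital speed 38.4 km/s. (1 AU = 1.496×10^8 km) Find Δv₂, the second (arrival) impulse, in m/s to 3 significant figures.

From the circular-orbit relation v² = μ/r at r = 9.01×10^7 km: μ = v²r = (38.4)² × 9.01×10^7 = 1.32858×10^11 km³/s².
In km: r₁ = 2.53 × 1.496×10^8 = 3.78488×10^8 km; r₂ = 0.602 × 1.496×10^8 = 9.00592×10^7 km.
Transfer-ellipse semi-major axis a_t = (r₁ + r₂)/2 = (3.78488×10^8 + 9.00592×10^7)/2 = 2.342736×10^8 km.
On the circular orbit at r = 9.00592×10^7 km, v_c = √(μ/r) = 38.41 km/s.
Vis-viva on the transfer ellipse at r = 9.00592×10^7 km gives v_t = √[μ(2/r − 1/a_t)] = 48.82 km/s.
Δv₂ = |v_t − v_c| = |48.82 − 38.41| = 10.41 km/s.

Δv₂ = 10400 m/s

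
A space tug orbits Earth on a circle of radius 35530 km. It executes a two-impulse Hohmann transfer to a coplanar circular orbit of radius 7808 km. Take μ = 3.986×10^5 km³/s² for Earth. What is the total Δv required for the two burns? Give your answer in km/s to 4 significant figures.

Δv = 3.343 km/s

The Hohmann ellipse has a_t = (r₁ + r₂)/2 = 21669 km.
Circular speed at r₁: v₁ = √(μ/r₁) = √(3.986×10^5/35530) = 3.3494 km/s.
On the transfer ellipse at r₁, v² = μ(2/r − 1/a) gives v_a = √[μ(2/r₁ − 1/a_t)] = 2.0106 km/s.
First burn Δv₁ = |v_a − v₁| = 1.339 km/s.
At r₂, v₂ = √(μ/r₂) = 7.145 km/s.
Transfer-orbit speed at r₂: v_p = √[μ(2/r₂ − 1/a_t)] = 9.149 km/s.
Second burn Δv₂ = |v₂ − v_p| = 2.004 km/s.
Δv = Δv₁ + Δv₂ = 1.339 + 2.004 = 3.343 km/s.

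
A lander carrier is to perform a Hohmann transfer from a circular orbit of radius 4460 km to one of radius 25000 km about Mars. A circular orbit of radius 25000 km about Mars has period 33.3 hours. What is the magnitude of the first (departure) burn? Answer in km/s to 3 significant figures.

Δv₁ = 0.939 km/s

From Kepler's third law T² = 4π²r³/μ at r = 25000 km, T = 33.3 hours = 33.3 × 3600 s = 1.1988×10^5 s: μ = 4π²r³/T² = 42922.6 km³/s².
The Hohmann ellipse has a_t = (r₁ + r₂)/2 = 14730 km.
Circular speed at r = 4460 km: v_c = √(μ/r) = 3.1022 km/s.
Vis-viva on the transfer ellipse at r = 4460 km gives v_t = √[μ(2/r − 1/a_t)] = 4.0415 km/s.
Δv₁ = |v_t − v_c| = |4.0415 − 3.1022| = 0.9393 km/s.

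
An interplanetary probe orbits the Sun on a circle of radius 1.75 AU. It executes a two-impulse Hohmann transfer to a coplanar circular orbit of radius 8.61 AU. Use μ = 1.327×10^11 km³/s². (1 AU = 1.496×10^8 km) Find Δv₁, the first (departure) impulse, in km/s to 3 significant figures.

Δv₁ = 6.51 km/s

In km: r₁ = 1.75 × 1.496×10^8 = 2.618×10^8 km; r₂ = 8.61 × 1.496×10^8 = 1.288056×10^9 km.
Transfer-ellipse semi-major axis a_t = (r₁ + r₂)/2 = (2.618×10^8 + 1.288056×10^9)/2 = 7.74928×10^8 km.
On the circular orbit at r = 2.618×10^8 km, v_c = √(μ/r) = 22.514 km/s.
Transfer-orbit speed at the same r (vis-viva, a = a_t): v_t = √[μ(2/r − 1/a_t)] = 29.026 km/s.
Δv₁ = |v_t − v_c| = |29.026 − 22.514| = 6.512 km/s.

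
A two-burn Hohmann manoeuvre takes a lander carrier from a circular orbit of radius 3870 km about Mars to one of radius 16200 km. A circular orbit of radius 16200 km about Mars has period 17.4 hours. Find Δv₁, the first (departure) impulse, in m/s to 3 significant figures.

From Kepler's third law T² = 4π²r³/μ at r = 16200 km, T = 17.4 hours = 17.4 × 3600 s = 62640 s: μ = 4π²r³/T² = 42776.1 km³/s².
Semi-major axis of the transfer orbit: a_t = (3870 + 16200)/2 = 10035 km.
On the circular orbit at r = 3870 km, v_c = √(μ/r) = 3.3246 km/s.
Vis-viva on the transfer ellipse at r = 3870 km gives v_t = √[μ(2/r − 1/a_t)] = 4.2242 km/s.
Δv₁ = |v_t − v_c| = |4.2242 − 3.3246| = 0.8996 km/s.

Δv₁ = 900 m/s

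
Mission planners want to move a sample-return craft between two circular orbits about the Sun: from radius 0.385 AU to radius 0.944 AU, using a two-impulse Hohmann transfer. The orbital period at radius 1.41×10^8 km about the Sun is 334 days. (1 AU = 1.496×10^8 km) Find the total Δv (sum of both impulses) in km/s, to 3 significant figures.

Δv = 16.5 km/s

From Kepler's third law T² = 4π²r³/μ at r = 1.41×10^8 km, T = 334 days = 334 × 86400 s = 2.88576×10^7 s: μ = 4π²r³/T² = 1.32891×10^11 km³/s².
In km: r₁ = 0.385 × 1.496×10^8 = 5.7596×10^7 km; r₂ = 0.944 × 1.496×10^8 = 1.412224×10^8 km.
Transfer-ellipse semi-major axis a_t = (r₁ + r₂)/2 = (5.7596×10^7 + 1.412224×10^8)/2 = 9.94092×10^7 km.
At r₁ the circular-orbit speed is v₁ = √(μ/r₁) = 48.034 km/s.
On the transfer ellipse at r₁, vis-viva equation gives v_p = √[μ(2/r₁ − 1/a_t)] = 57.252 km/s.
First burn Δv₁ = |v_p − v₁| = 9.218 km/s.
At r₂, v₂ = √(μ/r₂) = 30.676 km/s.
Transfer-orbit speed at r₂: v_a = √[μ(2/r₂ − 1/a_t)] = 23.350 km/s.
Second burn Δv₂ = |v₂ − v_a| = 7.326 km/s.
Δv = Δv₁ + Δv₂ = 9.218 + 7.326 = 16.54 km/s.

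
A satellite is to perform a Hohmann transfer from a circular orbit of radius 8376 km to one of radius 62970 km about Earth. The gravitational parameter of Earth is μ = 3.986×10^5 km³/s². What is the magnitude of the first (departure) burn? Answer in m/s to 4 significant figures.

Semi-major axis of the transfer orbit: a_t = (8376 + 62970)/2 = 35673 km.
On the circular orbit at r = 8376 km, v_c = √(μ/r) = 6.898 km/s.
Vis-viva on the transfer ellipse at r = 8376 km gives v_t = √[μ(2/r − 1/a_t)] = 9.165 km/s.
Δv₁ = |v_t − v_c| = |9.165 − 6.898| = 2.267 km/s.

Δv₁ = 2267 m/s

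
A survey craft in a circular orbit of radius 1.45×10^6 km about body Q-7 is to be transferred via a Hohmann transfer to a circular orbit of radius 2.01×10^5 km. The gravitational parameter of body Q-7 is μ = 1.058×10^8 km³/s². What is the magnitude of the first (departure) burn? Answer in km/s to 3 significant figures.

Δv₁ = 4.33 km/s

The Hohmann ellipse has a_t = (r₁ + r₂)/2 = 8.255×10^5 km.
On the circular orbit at r = 1.450×10^6 km, v_c = √(μ/r) = 8.542 km/s.
Vis-viva on the transfer ellipse at r = 1.450×10^6 km gives v_t = √[μ(2/r − 1/a_t)] = 4.215 km/s.
Δv₁ = |v_t − v_c| = |4.215 − 8.542| = 4.327 km/s.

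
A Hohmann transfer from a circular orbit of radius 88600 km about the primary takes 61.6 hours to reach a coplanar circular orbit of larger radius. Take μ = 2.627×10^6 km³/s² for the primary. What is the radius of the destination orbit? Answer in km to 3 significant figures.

r₂ = 3.83×10^5 km

Transfer time t = 61.6 hours = 2.2176×10^5 s, and t = π√(a_t³/μ).
So a_t = (μ t²/π²)^(1/3) = (2.627×10^6 × (2.2176×10^5)² / π²)^(1/3) = 2.3567×10^5 km.
Since a_t = (r₁ + r₂)/2, r₂ = 2a_t − r₁ = 2×2.3567×10^5 − 88600 = 3.8274×10^5 km.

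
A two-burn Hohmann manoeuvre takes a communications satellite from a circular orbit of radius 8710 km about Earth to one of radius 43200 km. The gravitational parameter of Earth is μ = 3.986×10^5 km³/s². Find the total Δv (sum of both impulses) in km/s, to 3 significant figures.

Δv = 3.24 km/s

Semi-major axis of the transfer orbit: a_t = (8710 + 43200)/2 = 25955 km.
Circular speed at r₁: v₁ = √(μ/r₁) = √(3.986×10^5/8710) = 6.765 km/s.
On the transfer ellipse at r₁, v² = μ(2/r − 1/a) gives v_p = √[μ(2/r₁ − 1/a_t)] = 8.728 km/s.
First burn Δv₁ = |v_p − v₁| = 1.963 km/s.
At r₂, v₂ = √(μ/r₂) = 3.038 km/s.
Transfer-orbit speed at r₂: v_a = √[μ(2/r₂ − 1/a_t)] = 1.760 km/s.
Second burn Δv₂ = |v₂ − v_a| = 1.278 km/s.
Δv = Δv₁ + Δv₂ = 1.963 + 1.278 = 3.241 km/s.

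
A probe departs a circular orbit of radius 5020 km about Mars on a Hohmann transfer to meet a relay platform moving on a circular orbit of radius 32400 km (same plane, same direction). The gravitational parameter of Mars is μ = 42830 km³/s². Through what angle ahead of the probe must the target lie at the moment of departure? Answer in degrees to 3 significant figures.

Transfer-ellipse semi-major axis a_t = (r₁ + r₂)/2 = (5020 + 32400)/2 = 18710 km.
The half-period of the transfer ellipse is t = π√(a_t³/μ) = 38850 s.
Target angular speed ω₂ = √(μ/r₂³) = 3.5486×10^-5 rad/s.
Angle swept by the target during transfer: ω₂·t = 1.3786 rad = 78.99°.
The probe traverses 180° on the transfer ellipse, so the target must lead by 180° − 78.99° = 101°.

φ = 101°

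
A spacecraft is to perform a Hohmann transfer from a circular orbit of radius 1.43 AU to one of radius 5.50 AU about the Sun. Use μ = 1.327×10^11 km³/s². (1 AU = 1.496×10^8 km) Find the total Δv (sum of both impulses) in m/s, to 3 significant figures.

Δv = 11000 m/s

In km: r₁ = 1.43 × 1.496×10^8 = 2.13928×10^8 km; r₂ = 5.50 × 1.496×10^8 = 8.228×10^8 km.
Transfer-ellipse semi-major axis a_t = (r₁ + r₂)/2 = (2.13928×10^8 + 8.228×10^8)/2 = 5.18364×10^8 km.
At r₁ the circular-orbit speed is v₁ = √(μ/r₁) = 24.90587 km/s.
On the transfer ellipse at r₁, vis-viva gives v_p = √[μ(2/r₁ − 1/a_t)] = 31.37844 km/s.
First burn Δv₁ = |v_p − v₁| = 6.473 km/s.
Circular speed at r₂: v₂ = √(μ/r₂) = 12.6995 km/s.
Transfer-orbit speed at r₂: v_a = √[μ(2/r₂ − 1/a_t)] = 8.15839 km/s.
Second burn Δv₂ = |v₂ − v_a| = 4.541 km/s.
Total Δv = Δv₁ + Δv₂ = 11.01 km/s.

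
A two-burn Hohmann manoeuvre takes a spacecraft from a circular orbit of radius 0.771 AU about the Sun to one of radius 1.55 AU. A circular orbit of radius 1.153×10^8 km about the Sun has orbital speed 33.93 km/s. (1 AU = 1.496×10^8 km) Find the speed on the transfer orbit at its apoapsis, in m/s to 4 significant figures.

v = 19500 m/s

From the circular-orbit relation v² = μ/r at r = 1.153×10^8 km: μ = v²r = (33.93)² × 1.153×10^8 = 1.32739×10^11 km³/s².
In km: r₁ = 0.771 × 1.496×10^8 = 1.153416×10^8 km; r₂ = 1.55 × 1.496×10^8 = 2.3188×10^8 km.
Transfer-ellipse semi-major axis a_t = (r₁ + r₂)/2 = (1.153416×10^8 + 2.3188×10^8)/2 = 1.736108×10^8 km.
The apoapsis of the transfer ellipse is at r = 2.3188×10^8 km.
Vis-viva: v = √[μ(2/r − 1/a_t)] = √[1.32739×10^11 × (2/2.3188×10^8 − 1/1.736108×10^8)] = 19.50 km/s.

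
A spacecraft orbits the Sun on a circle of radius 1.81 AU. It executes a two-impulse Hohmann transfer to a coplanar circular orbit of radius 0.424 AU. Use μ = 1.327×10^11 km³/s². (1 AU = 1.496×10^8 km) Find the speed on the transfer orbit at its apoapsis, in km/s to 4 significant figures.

v = 13.64 km/s

In km: r₁ = 1.81 × 1.496×10^8 = 2.70776×10^8 km; r₂ = 0.424 × 1.496×10^8 = 6.34304×10^7 km.
Semi-major axis of the transfer orbit: a_t = (2.70776×10^8 + 6.34304×10^7)/2 = 1.671032×10^8 km.
At apoapsis, r = 2.70776×10^8 km.
From the vis-viva equation, v = √[μ(2/r − 1/a_t)] = 13.64 km/s.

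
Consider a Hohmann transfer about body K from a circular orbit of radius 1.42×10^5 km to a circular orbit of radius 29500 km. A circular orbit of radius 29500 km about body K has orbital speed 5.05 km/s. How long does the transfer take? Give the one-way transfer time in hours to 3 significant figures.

From the circular-orbit relation v² = μ/r at r = 29500 km: μ = v²r = (5.05)² × 29500 = 7.52324×10^5 km³/s².
The Hohmann ellipse has a_t = (r₁ + r₂)/2 = 85750 km.
Half the transfer-orbit period gives t = π√(a_t³/μ) = 90950 s.
Converting: 90950 s ÷ 3600 s/hour = 25.3 hours.

t = 25.3 hours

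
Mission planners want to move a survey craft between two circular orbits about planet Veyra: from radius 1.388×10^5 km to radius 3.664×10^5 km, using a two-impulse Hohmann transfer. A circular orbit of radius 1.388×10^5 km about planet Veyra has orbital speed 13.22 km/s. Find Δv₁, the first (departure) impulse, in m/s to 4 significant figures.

From the circular-orbit relation v² = μ/r at r = 1.388×10^5 km: μ = v²r = (13.22)² × 1.388×10^5 = 2.42579×10^7 km³/s².
Semi-major axis of the transfer orbit: a_t = (1.388×10^5 + 3.664×10^5)/2 = 2.526×10^5 km.
On the circular orbit at r = 1.388×10^5 km, v_c = √(μ/r) = 13.220 km/s.
Transfer-orbit speed at the same r (vis-viva, a = a_t): v_t = √[μ(2/r − 1/a_t)] = 15.922 km/s.
Δv₁ = |v_t − v_c| = |15.922 − 13.220| = 2.702 km/s.

Δv₁ = 2702 m/s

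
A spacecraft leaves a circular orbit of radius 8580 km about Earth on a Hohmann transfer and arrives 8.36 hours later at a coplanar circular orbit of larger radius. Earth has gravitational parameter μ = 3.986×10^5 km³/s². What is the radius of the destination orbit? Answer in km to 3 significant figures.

r₂ = 57800 km

Transfer time t = 8.36 hours = 30096 s, and t = π√(a_t³/μ).
So a_t = (μ t²/π²)^(1/3) = (3.986×10^5 × (30096)² / π²)^(1/3) = 33196 km.
Since a_t = (r₁ + r₂)/2, r₂ = 2a_t − r₁ = 2×33196 − 8580 = 57812 km.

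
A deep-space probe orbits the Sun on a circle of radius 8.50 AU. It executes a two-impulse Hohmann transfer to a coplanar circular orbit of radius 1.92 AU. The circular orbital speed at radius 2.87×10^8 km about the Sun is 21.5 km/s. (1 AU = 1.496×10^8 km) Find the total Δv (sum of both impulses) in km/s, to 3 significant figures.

Δv = 9.97 km/s

From the circular-orbit relation v² = μ/r at r = 2.87×10^8 km: μ = v²r = (21.5)² × 2.87×10^8 = 1.32666×10^11 km³/s².
In km: r₁ = 8.50 × 1.496×10^8 = 1.2716×10^9 km; r₂ = 1.92 × 1.496×10^8 = 2.87232×10^8 km.
Transfer-ellipse semi-major axis a_t = (r₁ + r₂)/2 = (1.2716×10^9 + 2.87232×10^8)/2 = 7.79416×10^8 km.
At r₁ the circular-orbit speed is v₁ = √(μ/r₁) = 10.2142 km/s.
On the transfer ellipse at r₁, v² = μ(2/r − 1/a) gives v_a = √[μ(2/r₁ − 1/a_t)] = 6.20063 km/s.
First burn Δv₁ = |v_a − v₁| = 4.014 km/s.
Circular speed at r₂: v₂ = √(μ/r₂) = 21.4913 km/s.
Transfer-orbit speed at r₂: v_p = √[μ(2/r₂ − 1/a_t)] = 27.4507 km/s.
Second burn Δv₂ = |v₂ − v_p| = 5.959 km/s.
Δv = Δv₁ + Δv₂ = 4.014 + 5.959 = 9.973 km/s.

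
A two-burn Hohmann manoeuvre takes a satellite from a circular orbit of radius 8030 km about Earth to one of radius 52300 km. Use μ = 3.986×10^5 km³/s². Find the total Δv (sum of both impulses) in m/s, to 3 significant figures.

Transfer-ellipse semi-major axis a_t = (r₁ + r₂)/2 = (8030 + 52300)/2 = 30165 km.
At r₁ the circular-orbit speed is v₁ = √(μ/r₁) = 7.045 km/s.
On the transfer ellipse at r₁, vis-viva gives v_p = √[μ(2/r₁ − 1/a_t)] = 9.277 km/s.
First burn Δv₁ = |v_p − v₁| = 2.232 km/s.
Circular speed at r₂: v₂ = √(μ/r₂) = 2.7607 km/s.
Transfer-orbit speed at r₂: v_a = √[μ(2/r₂ − 1/a_t)] = 1.4244 km/s.
Second burn Δv₂ = |v₂ − v_a| = 1.336 km/s.
Total Δv = Δv₁ + Δv₂ = 3.568 km/s.

Δv = 3570 m/s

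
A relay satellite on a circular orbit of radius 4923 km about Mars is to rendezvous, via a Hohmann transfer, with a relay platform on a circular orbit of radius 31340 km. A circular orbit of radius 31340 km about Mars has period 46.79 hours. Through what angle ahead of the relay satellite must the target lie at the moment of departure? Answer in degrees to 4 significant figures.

From Kepler's third law T² = 4π²r³/μ at r = 31340 km, T = 46.79 hours = 46.79 × 3600 s = 1.68444×10^5 s: μ = 4π²r³/T² = 42829.8 km³/s².
The Hohmann ellipse has a_t = (r₁ + r₂)/2 = 18131.5 km.
The half-period of the transfer ellipse is t = π√(a_t³/μ) = 37061.9 s.
Target angular speed ω₂ = √(μ/r₂³) = 3.73013×10^-5 rad/s.
Angle swept by the target during transfer: ω₂·t = 1.3825 rad = 79.21°.
The relay satellite traverses 180° on the transfer ellipse, so the target must lead by 180° − 79.21° = 100.8°.

φ = 100.8°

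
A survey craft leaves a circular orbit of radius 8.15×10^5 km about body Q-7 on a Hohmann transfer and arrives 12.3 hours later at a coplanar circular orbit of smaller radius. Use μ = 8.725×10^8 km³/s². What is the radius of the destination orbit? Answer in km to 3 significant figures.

Transfer time t = 12.3 hours = 44280 s, and t = π√(a_t³/μ).
So a_t = (μ t²/π²)^(1/3) = (8.725×10^8 × (44280)² / π²)^(1/3) = 5.5756×10^5 km.
Since a_t = (r₁ + r₂)/2, r₂ = 2a_t − r₁ = 2×5.5756×10^5 − 8.150×10^5 = 3.0012×10^5 km.

r₂ = 3.00×10^5 km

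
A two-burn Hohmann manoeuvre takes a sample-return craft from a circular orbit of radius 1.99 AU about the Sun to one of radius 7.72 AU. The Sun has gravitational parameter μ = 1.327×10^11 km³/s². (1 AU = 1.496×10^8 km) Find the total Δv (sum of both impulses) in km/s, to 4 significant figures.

Δv = 9.367 km/s

In km: r₁ = 1.99 × 1.496×10^8 = 2.97704×10^8 km; r₂ = 7.72 × 1.496×10^8 = 1.154912×10^9 km.
The Hohmann ellipse has a_t = (r₁ + r₂)/2 = 7.26308×10^8 km.
At r₁ the circular-orbit speed is v₁ = √(μ/r₁) = 21.1127 km/s.
Transfer-orbit speed at r₁ (v² = μ(2/r − 1/a)): v_p = √[μ(2/r₁ − 1/a_t)] = 26.6230 km/s.
First burn Δv₁ = |v_p − v₁| = 5.5103 km/s.
At r₂, v₂ = √(μ/r₂) = 10.7192 km/s.
Transfer-orbit speed at r₂: v_a = √[μ(2/r₂ − 1/a_t)] = 6.86267 km/s.
Second burn Δv₂ = |v₂ − v_a| = 3.8565 km/s.
Total Δv = Δv₁ + Δv₂ = 9.367 km/s.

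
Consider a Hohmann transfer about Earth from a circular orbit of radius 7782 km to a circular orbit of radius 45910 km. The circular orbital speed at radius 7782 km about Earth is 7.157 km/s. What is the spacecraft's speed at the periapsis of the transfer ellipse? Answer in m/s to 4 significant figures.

v = 9359 m/s

From the circular-orbit relation v² = μ/r at r = 7782 km: μ = v²r = (7.157)² × 7782 = 3.98615×10^5 km³/s².
Transfer-ellipse semi-major axis a_t = (r₁ + r₂)/2 = (7782 + 45910)/2 = 26846 km.
The periapsis of the transfer ellipse is at r = 7782 km.
Applying v² = μ(2/r − 1/a_t): v = 9.359 km/s.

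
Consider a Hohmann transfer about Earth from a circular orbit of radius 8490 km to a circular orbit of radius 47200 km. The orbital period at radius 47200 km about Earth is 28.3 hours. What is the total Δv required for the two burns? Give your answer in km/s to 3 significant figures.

Δv = 3.38 km/s

From Kepler's third law T² = 4π²r³/μ at r = 47200 km, T = 28.3 hours = 28.3 × 3600 s = 1.0188×10^5 s: μ = 4π²r³/T² = 3.99952×10^5 km³/s².
Transfer-ellipse semi-major axis a_t = (r₁ + r₂)/2 = (8490 + 47200)/2 = 27845 km.
At r₁ the circular-orbit speed is v₁ = √(μ/r₁) = 6.8636 km/s.
Transfer-orbit speed at r₁ (vis-viva): v_p = √[μ(2/r₁ − 1/a_t)] = 8.9361 km/s.
First burn Δv₁ = |v_p − v₁| = 2.0725 km/s.
Circular speed at r₂: v₂ = √(μ/r₂) = 2.91094 km/s.
Transfer-orbit speed at r₂: v_a = √[μ(2/r₂ − 1/a_t)] = 1.60736 km/s.
Second burn Δv₂ = |v₂ − v_a| = 1.3036 km/s.
Total Δv = Δv₁ + Δv₂ = 3.376 km/s.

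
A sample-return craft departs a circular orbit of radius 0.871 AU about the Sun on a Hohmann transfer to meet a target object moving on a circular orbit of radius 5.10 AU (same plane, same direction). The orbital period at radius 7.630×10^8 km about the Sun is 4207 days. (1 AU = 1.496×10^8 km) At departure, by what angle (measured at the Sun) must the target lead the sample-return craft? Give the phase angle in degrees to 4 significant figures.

φ = 99.38°

From Kepler's third law T² = 4π²r³/μ at r = 7.630×10^8 km, T = 4207 days = 4207 × 86400 s = 3.634848×10^8 s: μ = 4π²r³/T² = 1.32727×10^11 km³/s².
In km: r₁ = 0.871 × 1.496×10^8 = 1.303016×10^8 km; r₂ = 5.10 × 1.496×10^8 = 7.6296×10^8 km.
Semi-major axis of the transfer orbit: a_t = (1.303016×10^8 + 7.6296×10^8)/2 = 4.466308×10^8 km.
Transfer time t = π√(a_t³/μ) = 8.139×10^7 s.
The target's mean motion on its circular orbit is ω₂ = √(μ/r₂³) = 1.729×10^-8 rad/s.
Angle swept by the target during transfer: ω₂·t = 1.407 rad = 80.62°.
The sample-return craft traverses 180° on the transfer ellipse, so the target must lead by 180° − 80.62° = 99.38°.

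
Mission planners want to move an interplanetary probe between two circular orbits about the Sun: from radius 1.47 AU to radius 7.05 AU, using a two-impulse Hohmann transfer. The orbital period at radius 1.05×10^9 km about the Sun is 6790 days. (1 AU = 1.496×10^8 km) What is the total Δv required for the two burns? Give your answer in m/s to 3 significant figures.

Δv = 11700 m/s

From Kepler's third law T² = 4π²r³/μ at r = 1.05×10^9 km, T = 6790 days = 6790 × 86400 s = 5.86656×10^8 s: μ = 4π²r³/T² = 1.32789×10^11 km³/s².
In km: r₁ = 1.47 × 1.496×10^8 = 2.19912×10^8 km; r₂ = 7.05 × 1.496×10^8 = 1.05468×10^9 km.
Transfer-ellipse semi-major axis a_t = (r₁ + r₂)/2 = (2.19912×10^8 + 1.05468×10^9)/2 = 6.37296×10^8 km.
Circular speed at r₁: v₁ = √(μ/r₁) = √(1.32789×10^11/2.19912×10^8) = 24.573 km/s.
Transfer-orbit speed at r₁ (vis-viva): v_p = √[μ(2/r₁ − 1/a_t)] = 31.612 km/s.
First burn Δv₁ = |v_p − v₁| = 7.039 km/s.
Circular speed at r₂: v₂ = √(μ/r₂) = 11.22 km/s.
Transfer-orbit speed at r₂: v_a = √[μ(2/r₂ − 1/a_t)] = 6.591 km/s.
Second burn Δv₂ = |v₂ − v_a| = 4.629 km/s.
Total Δv = Δv₁ + Δv₂ = 11.67 km/s.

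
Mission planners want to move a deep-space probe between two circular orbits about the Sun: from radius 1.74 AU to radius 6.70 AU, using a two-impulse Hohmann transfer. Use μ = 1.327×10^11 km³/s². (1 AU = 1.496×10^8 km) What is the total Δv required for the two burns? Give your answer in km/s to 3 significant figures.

Δv = 9.99 km/s

In km: r₁ = 1.74 × 1.496×10^8 = 2.60304×10^8 km; r₂ = 6.70 × 1.496×10^8 = 1.00232×10^9 km.
Transfer-ellipse semi-major axis a_t = (r₁ + r₂)/2 = (2.60304×10^8 + 1.00232×10^9)/2 = 6.31312×10^8 km.
Circular speed at r₁: v₁ = √(μ/r₁) = √(1.327×10^11/2.60304×10^8) = 22.5785 km/s.
Transfer-orbit speed at r₁ (vis-viva): v_p = √[μ(2/r₁ − 1/a_t)] = 28.4496 km/s.
First burn Δv₁ = |v_p − v₁| = 5.871 km/s.
At r₂, v₂ = √(μ/r₂) = 11.506 km/s.
Transfer-orbit speed at r₂: v_a = √[μ(2/r₂ − 1/a_t)] = 7.3884 km/s.
Second burn Δv₂ = |v₂ − v_a| = 4.118 km/s.
Δv = Δv₁ + Δv₂ = 5.871 + 4.118 = 9.989 km/s.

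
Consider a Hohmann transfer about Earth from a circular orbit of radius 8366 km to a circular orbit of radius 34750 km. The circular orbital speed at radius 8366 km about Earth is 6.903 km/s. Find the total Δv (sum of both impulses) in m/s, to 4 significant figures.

From the circular-orbit relation v² = μ/r at r = 8366 km: μ = v²r = (6.903)² × 8366 = 3.98652×10^5 km³/s².
Transfer-ellipse semi-major axis a_t = (r₁ + r₂)/2 = (8366 + 34750)/2 = 21558 km.
Circular speed at r₁: v₁ = √(μ/r₁) = √(3.98652×10^5/8366) = 6.903 km/s.
Transfer-orbit speed at r₁ (v² = μ(2/r − 1/a)): v_p = √[μ(2/r₁ − 1/a_t)] = 8.764 km/s.
First burn Δv₁ = |v_p − v₁| = 1.861 km/s.
Circular speed at r₂: v₂ = √(μ/r₂) = 3.387 km/s.
Transfer-orbit speed at r₂: v_a = √[μ(2/r₂ − 1/a_t)] = 2.110 km/s.
Second burn Δv₂ = |v₂ − v_a| = 1.277 km/s.
Δv = Δv₁ + Δv₂ = 1.861 + 1.277 = 3.138 km/s.

Δv = 3138 m/s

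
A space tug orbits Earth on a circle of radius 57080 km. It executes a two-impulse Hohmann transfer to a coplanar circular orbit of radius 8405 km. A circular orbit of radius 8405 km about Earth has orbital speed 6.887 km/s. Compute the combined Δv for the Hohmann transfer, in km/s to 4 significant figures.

Δv = 3.510 km/s

From the circular-orbit relation v² = μ/r at r = 8405 km: μ = v²r = (6.887)² × 8405 = 3.98656×10^5 km³/s².
The Hohmann ellipse has a_t = (r₁ + r₂)/2 = 32742.5 km.
Circular speed at r₁: v₁ = √(μ/r₁) = √(3.98656×10^5/57080) = 2.643 km/s.
On the transfer ellipse at r₁, v² = μ(2/r − 1/a) gives v_a = √[μ(2/r₁ − 1/a_t)] = 1.339 km/s.
First burn Δv₁ = |v_a − v₁| = 1.304 km/s.
Circular speed at r₂: v₂ = √(μ/r₂) = 6.887 km/s.
Transfer-orbit speed at r₂: v_p = √[μ(2/r₂ − 1/a_t)] = 9.093 km/s.
Second burn Δv₂ = |v₂ − v_p| = 2.206 km/s.
Δv = Δv₁ + Δv₂ = 1.304 + 2.206 = 3.510 km/s.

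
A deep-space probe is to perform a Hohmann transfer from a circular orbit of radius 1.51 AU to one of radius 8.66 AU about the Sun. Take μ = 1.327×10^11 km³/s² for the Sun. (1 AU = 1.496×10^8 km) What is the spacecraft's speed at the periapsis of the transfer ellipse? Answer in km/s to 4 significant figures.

In km: r₁ = 1.51 × 1.496×10^8 = 2.25896×10^8 km; r₂ = 8.66 × 1.496×10^8 = 1.295536×10^9 km.
The Hohmann ellipse has a_t = (r₁ + r₂)/2 = 7.60716×10^8 km.
The periapsis of the transfer ellipse is at r = 2.25896×10^8 km.
Vis-viva: v = √[μ(2/r − 1/a_t)] = √[1.327×10^11 × (2/2.25896×10^8 − 1/7.60716×10^8)] = 31.63 km/s.

v = 31.63 km/s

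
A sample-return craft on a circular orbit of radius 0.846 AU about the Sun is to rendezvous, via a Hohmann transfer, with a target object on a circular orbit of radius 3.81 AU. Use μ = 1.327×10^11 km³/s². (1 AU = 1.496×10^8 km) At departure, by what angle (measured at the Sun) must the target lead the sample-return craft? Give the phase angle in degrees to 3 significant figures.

φ = 94.0°

In km: r₁ = 0.846 × 1.496×10^8 = 1.265616×10^8 km; r₂ = 3.81 × 1.496×10^8 = 5.69976×10^8 km.
Transfer-ellipse semi-major axis a_t = (r₁ + r₂)/2 = (1.265616×10^8 + 5.69976×10^8)/2 = 3.482688×10^8 km.
Transfer time t = π√(a_t³/μ) = 5.605×10^7 s.
The target's mean motion on its circular orbit is ω₂ = √(μ/r₂³) = 2.677×10^-8 rad/s.
Angle swept by the target during transfer: ω₂·t = 1.5005 rad = 85.97°.
Arrival is 180° from departure on the ellipse, so φ = 180° − 85.97° = 94.0°.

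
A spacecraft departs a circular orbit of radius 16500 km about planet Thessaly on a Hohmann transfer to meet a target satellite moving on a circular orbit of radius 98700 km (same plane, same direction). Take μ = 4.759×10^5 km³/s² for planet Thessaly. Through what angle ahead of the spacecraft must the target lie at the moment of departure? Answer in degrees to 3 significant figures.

φ = 99.8°

Transfer-ellipse semi-major axis a_t = (r₁ + r₂)/2 = (16500 + 98700)/2 = 57600 km.
Transfer time t = π√(a_t³/μ) = 62954.4 s.
The target's mean motion on its circular orbit is ω₂ = √(μ/r₂³) = 2.22475×10^-5 rad/s.
Angle swept by the target during transfer: ω₂·t = 1.40058 rad = 80.247°.
Arrival is 180° from departure on the ellipse, so φ = 180° − 80.247° = 99.8°.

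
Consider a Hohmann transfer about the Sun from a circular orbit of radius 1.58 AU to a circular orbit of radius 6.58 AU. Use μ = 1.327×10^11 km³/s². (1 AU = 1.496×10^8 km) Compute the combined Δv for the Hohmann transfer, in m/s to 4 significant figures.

Δv = 10780 m/s

In km: r₁ = 1.58 × 1.496×10^8 = 2.36368×10^8 km; r₂ = 6.58 × 1.496×10^8 = 9.84368×10^8 km.
Semi-major axis of the transfer orbit: a_t = (2.36368×10^8 + 9.84368×10^8)/2 = 6.10368×10^8 km.
At r₁ the circular-orbit speed is v₁ = √(μ/r₁) = 23.694 km/s.
On the transfer ellipse at r₁, vis-viva gives v_p = √[μ(2/r₁ − 1/a_t)] = 30.090 km/s.
First burn Δv₁ = |v_p − v₁| = 6.396 km/s.
Circular speed at r₂: v₂ = √(μ/r₂) = 11.61 km/s.
Transfer-orbit speed at r₂: v_a = √[μ(2/r₂ − 1/a_t)] = 7.225 km/s.
Second burn Δv₂ = |v₂ − v_a| = 4.385 km/s.
Δv = Δv₁ + Δv₂ = 6.396 + 4.385 = 10.78 km/s.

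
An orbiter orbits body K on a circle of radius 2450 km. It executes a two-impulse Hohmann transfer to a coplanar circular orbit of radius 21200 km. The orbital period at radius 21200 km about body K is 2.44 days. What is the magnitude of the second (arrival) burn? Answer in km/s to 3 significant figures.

From Kepler's third law T² = 4π²r³/μ at r = 21200 km, T = 2.44 days = 2.44 × 86400 s = 2.10816×10^5 s: μ = 4π²r³/T² = 8463.70 km³/s².
Semi-major axis of the transfer orbit: a_t = (2450 + 21200)/2 = 11825 km.
Circular speed at r = 21200 km: v_c = √(μ/r) = 0.6318 km/s.
Vis-viva on the transfer ellipse at r = 21200 km gives v_t = √[μ(2/r − 1/a_t)] = 0.2876 km/s.
Δv₂ = |v_t − v_c| = |0.2876 − 0.6318| = 0.3442 km/s.

Δv₂ = 0.344 km/s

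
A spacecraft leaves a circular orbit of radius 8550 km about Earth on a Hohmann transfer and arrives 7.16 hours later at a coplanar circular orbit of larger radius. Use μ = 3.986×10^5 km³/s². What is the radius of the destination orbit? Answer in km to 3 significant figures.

Transfer time t = 7.16 hours = 25776 s, and t = π√(a_t³/μ).
So a_t = (μ t²/π²)^(1/3) = (3.986×10^5 × (25776)² / π²)^(1/3) = 29938 km.
Since a_t = (r₁ + r₂)/2, r₂ = 2a_t − r₁ = 2×29938 − 8550 = 51326 km.

r₂ = 51300 km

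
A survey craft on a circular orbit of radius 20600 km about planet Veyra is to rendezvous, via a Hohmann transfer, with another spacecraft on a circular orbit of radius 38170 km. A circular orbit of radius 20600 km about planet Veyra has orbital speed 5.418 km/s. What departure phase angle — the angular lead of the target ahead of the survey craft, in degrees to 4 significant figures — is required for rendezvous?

φ = 58.42°

From the circular-orbit relation v² = μ/r at r = 20600 km: μ = v²r = (5.418)² × 20600 = 6.04707×10^5 km³/s².
Semi-major axis of the transfer orbit: a_t = (20600 + 38170)/2 = 29385 km.
Transfer time t = π√(a_t³/μ) = 20350 s.
Target angular speed ω₂ = √(μ/r₂³) = 1.0428×10^-4 rad/s.
Angle swept by the target during transfer: ω₂·t = 2.122 rad = 121.58°.
The survey craft traverses 180° on the transfer ellipse, so the target must lead by 180° − 121.58° = 58.42°.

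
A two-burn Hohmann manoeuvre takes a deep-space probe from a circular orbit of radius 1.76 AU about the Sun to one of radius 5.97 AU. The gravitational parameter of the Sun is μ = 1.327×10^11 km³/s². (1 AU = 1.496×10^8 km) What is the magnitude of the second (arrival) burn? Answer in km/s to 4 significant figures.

In km: r₁ = 1.76 × 1.496×10^8 = 2.63296×10^8 km; r₂ = 5.97 × 1.496×10^8 = 8.93112×10^8 km.
The Hohmann ellipse has a_t = (r₁ + r₂)/2 = 5.78204×10^8 km.
On the circular orbit at r = 8.93112×10^8 km, v_c = √(μ/r) = 12.19 km/s.
Vis-viva on the transfer ellipse at r = 8.93112×10^8 km gives v_t = √[μ(2/r − 1/a_t)] = 8.226 km/s.
Δv₂ = |v_t − v_c| = |8.226 − 12.19| = 3.964 km/s.

Δv₂ = 3.964 km/s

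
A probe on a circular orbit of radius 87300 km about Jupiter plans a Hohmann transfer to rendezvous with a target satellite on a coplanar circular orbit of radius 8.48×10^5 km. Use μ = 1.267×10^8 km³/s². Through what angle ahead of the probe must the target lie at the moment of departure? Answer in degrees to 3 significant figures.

Semi-major axis of the transfer orbit: a_t = (87300 + 8.480×10^5)/2 = 4.6765×10^5 km.
The half-period of the transfer ellipse is t = π√(a_t³/μ) = 89257 s.
The target's mean motion on its circular orbit is ω₂ = √(μ/r₂³) = 1.4414×10^-5 rad/s.
Angle swept by the target during transfer: ω₂·t = 1.2866 rad = 73.72°.
Arrival is 180° from departure on the ellipse, so φ = 180° − 73.72° = 106°.

φ = 106°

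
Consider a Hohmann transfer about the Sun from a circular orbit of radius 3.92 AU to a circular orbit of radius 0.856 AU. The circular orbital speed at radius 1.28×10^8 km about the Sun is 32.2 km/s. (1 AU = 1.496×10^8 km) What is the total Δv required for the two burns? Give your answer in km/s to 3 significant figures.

Δv = 15.1 km/s

From the circular-orbit relation v² = μ/r at r = 1.28×10^8 km: μ = v²r = (32.2)² × 1.28×10^8 = 1.32716×10^11 km³/s².
In km: r₁ = 3.92 × 1.496×10^8 = 5.86432×10^8 km; r₂ = 0.856 × 1.496×10^8 = 1.280576×10^8 km.
Semi-major axis of the transfer orbit: a_t = (5.86432×10^8 + 1.280576×10^8)/2 = 3.572448×10^8 km.
At r₁ the circular-orbit speed is v₁ = √(μ/r₁) = 15.044 km/s.
On the transfer ellipse at r₁, vis-viva gives v_a = √[μ(2/r₁ − 1/a_t)] = 9.0068 km/s.
First burn Δv₁ = |v_a − v₁| = 6.037 km/s.
Circular speed at r₂: v₂ = √(μ/r₂) = 32.193 km/s.
Transfer-orbit speed at r₂: v_p = √[μ(2/r₂ − 1/a_t)] = 41.246 km/s.
Second burn Δv₂ = |v₂ − v_p| = 9.053 km/s.
Total Δv = Δv₁ + Δv₂ = 15.09 km/s.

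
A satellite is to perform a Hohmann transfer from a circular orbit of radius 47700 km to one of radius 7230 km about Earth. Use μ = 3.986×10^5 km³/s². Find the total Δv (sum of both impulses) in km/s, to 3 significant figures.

Semi-major axis of the transfer orbit: a_t = (47700 + 7230)/2 = 27465 km.
Circular speed at r₁: v₁ = √(μ/r₁) = √(3.986×10^5/47700) = 2.891 km/s.
Transfer-orbit speed at r₁ (vis-viva equation): v_a = √[μ(2/r₁ − 1/a_t)] = 1.483 km/s.
First burn Δv₁ = |v_a − v₁| = 1.408 km/s.
At r₂, v₂ = √(μ/r₂) = 7.425 km/s.
Transfer-orbit speed at r₂: v_p = √[μ(2/r₂ − 1/a_t)] = 9.785 km/s.
Second burn Δv₂ = |v₂ − v_p| = 2.360 km/s.
Δv = Δv₁ + Δv₂ = 1.408 + 2.360 = 3.768 km/s.

Δv = 3.77 km/s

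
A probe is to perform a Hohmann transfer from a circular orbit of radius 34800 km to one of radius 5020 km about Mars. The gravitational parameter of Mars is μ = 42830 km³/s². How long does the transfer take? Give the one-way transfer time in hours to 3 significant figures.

The Hohmann ellipse has a_t = (r₁ + r₂)/2 = 19910 km.
Half the transfer-orbit period gives t = π√(a_t³/μ) = 42650 s.
Converting: 42650 s ÷ 3600 s/hour = 11.8 hours.

t = 11.8 hours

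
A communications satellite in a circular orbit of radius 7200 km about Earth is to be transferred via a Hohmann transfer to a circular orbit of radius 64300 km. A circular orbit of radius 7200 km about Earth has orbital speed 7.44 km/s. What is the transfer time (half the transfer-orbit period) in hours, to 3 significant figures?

t = 9.34 hours

From the circular-orbit relation v² = μ/r at r = 7200 km: μ = v²r = (7.44)² × 7200 = 3.98546×10^5 km³/s².
The Hohmann ellipse has a_t = (r₁ + r₂)/2 = 35750 km.
Half the transfer-orbit period gives t = π√(a_t³/μ) = 33640 s.
Converting: 33640 s ÷ 3600 s/hour = 9.34 hours.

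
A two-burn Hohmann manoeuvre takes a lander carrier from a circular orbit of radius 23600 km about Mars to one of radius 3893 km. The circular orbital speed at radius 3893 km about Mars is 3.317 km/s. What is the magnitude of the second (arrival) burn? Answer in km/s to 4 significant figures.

From the circular-orbit relation v² = μ/r at r = 3893 km: μ = v²r = (3.317)² × 3893 = 42832.7 km³/s².
Semi-major axis of the transfer orbit: a_t = (23600 + 3893)/2 = 13746.5 km.
Circular speed at r = 3893 km: v_c = √(μ/r) = 3.317 km/s.
Vis-viva on the transfer ellipse at r = 3893 km gives v_t = √[μ(2/r − 1/a_t)] = 4.346 km/s.
Δv₂ = |v_t − v_c| = |4.346 − 3.317| = 1.029 km/s.

Δv₂ = 1.029 km/s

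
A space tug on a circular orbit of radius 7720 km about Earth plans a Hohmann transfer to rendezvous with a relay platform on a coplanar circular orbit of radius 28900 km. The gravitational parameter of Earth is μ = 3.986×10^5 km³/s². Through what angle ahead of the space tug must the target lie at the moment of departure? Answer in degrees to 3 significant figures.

φ = 89.2°

The Hohmann ellipse has a_t = (r₁ + r₂)/2 = 18310 km.
The half-period of the transfer ellipse is t = π√(a_t³/μ) = 12328.6 s.
The target's mean motion on its circular orbit is ω₂ = √(μ/r₂³) = 1.28506×10^-4 rad/s.
Angle swept by the target during transfer: ω₂·t = 1.5843 rad = 90.77°.
The space tug traverses 180° on the transfer ellipse, so the target must lead by 180° − 90.77° = 89.2°.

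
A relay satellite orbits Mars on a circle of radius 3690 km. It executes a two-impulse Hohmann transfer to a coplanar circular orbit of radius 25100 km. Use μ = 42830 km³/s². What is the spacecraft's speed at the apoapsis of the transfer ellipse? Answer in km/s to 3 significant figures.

Transfer-ellipse semi-major axis a_t = (r₁ + r₂)/2 = (3690 + 25100)/2 = 14395 km.
The apoapsis of the transfer ellipse is at r = 25100 km.
Applying v² = μ(2/r − 1/a_t): v = 0.6614 km/s.

v = 0.661 km/s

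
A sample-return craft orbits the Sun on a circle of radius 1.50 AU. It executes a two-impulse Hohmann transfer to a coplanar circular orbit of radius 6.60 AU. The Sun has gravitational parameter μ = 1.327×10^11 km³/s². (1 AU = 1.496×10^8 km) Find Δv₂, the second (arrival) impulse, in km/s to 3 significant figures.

Δv₂ = 4.54 km/s

In km: r₁ = 1.50 × 1.496×10^8 = 2.244×10^8 km; r₂ = 6.60 × 1.496×10^8 = 9.8736×10^8 km.
Transfer-ellipse semi-major axis a_t = (r₁ + r₂)/2 = (2.244×10^8 + 9.8736×10^8)/2 = 6.0588×10^8 km.
On the circular orbit at r = 9.8736×10^8 km, v_c = √(μ/r) = 11.593 km/s.
Vis-viva on the transfer ellipse at r = 9.8736×10^8 km gives v_t = √[μ(2/r − 1/a_t)] = 7.0553 km/s.
Δv₂ = |v_t − v_c| = |7.0553 − 11.593| = 4.538 km/s.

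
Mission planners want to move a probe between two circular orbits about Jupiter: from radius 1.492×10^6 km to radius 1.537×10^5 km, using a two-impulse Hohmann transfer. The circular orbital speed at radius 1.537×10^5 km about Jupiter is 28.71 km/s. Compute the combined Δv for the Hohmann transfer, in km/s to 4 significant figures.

From the circular-orbit relation v² = μ/r at r = 1.537×10^5 km: μ = v²r = (28.71)² × 1.537×10^5 = 1.26689×10^8 km³/s².
Transfer-ellipse semi-major axis a_t = (r₁ + r₂)/2 = (1.492×10^6 + 1.537×10^5)/2 = 8.2285×10^5 km.
At r₁ the circular-orbit speed is v₁ = √(μ/r₁) = 9.215 km/s.
On the transfer ellipse at r₁, vis-viva gives v_a = √[μ(2/r₁ − 1/a_t)] = 3.983 km/s.
First burn Δv₁ = |v_a − v₁| = 5.232 km/s.
Circular speed at r₂: v₂ = √(μ/r₂) = 28.71 km/s.
Transfer-orbit speed at r₂: v_p = √[μ(2/r₂ − 1/a_t)] = 38.66 km/s.
Second burn Δv₂ = |v₂ − v_p| = 9.950 km/s.
Total Δv = Δv₁ + Δv₂ = 15.18 km/s.

Δv = 15.18 km/s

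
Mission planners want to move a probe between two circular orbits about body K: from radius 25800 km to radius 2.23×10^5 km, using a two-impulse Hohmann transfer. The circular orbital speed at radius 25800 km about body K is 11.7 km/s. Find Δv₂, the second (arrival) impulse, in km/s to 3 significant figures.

From the circular-orbit relation v² = μ/r at r = 25800 km: μ = v²r = (11.7)² × 25800 = 3.53176×10^6 km³/s².
Transfer-ellipse semi-major axis a_t = (r₁ + r₂)/2 = (25800 + 2.230×10^5)/2 = 1.244×10^5 km.
Circular speed at r = 2.230×10^5 km: v_c = √(μ/r) = 3.9796 km/s.
Vis-viva on the transfer ellipse at r = 2.230×10^5 km gives v_t = √[μ(2/r − 1/a_t)] = 1.8124 km/s.
Δv₂ = |v_t − v_c| = |1.8124 − 3.9796| = 2.167 km/s.

Δv₂ = 2.17 km/s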